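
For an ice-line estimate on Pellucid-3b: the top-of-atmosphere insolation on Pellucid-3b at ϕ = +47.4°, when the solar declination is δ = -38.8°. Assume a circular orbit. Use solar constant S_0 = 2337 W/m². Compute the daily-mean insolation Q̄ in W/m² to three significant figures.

cos h₀ = −tan(+47.4°) tan(-38.800°) = 0.8744, h₀ = 0.5067 rad.
Bracket: h₀ sin ϕ sin δ + cos ϕ cos δ sin h₀ = 0.5067×0.73610×-0.62660 + 0.67688×0.77934×0.48527 = -0.233710 + 0.255989 = 0.022279.
Q̄ = (S_0/π) × [bracket] = (2337/π) × 0.022279 = 16.57 W/m².

Q̄ ≈ 16.6 W/m²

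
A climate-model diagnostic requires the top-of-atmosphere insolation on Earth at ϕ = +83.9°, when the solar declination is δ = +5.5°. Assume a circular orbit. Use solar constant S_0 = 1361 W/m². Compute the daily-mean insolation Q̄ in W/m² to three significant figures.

cos h₀ = −tan(+83.9°) tan(+5.500°) = -0.9010, h₀ = 2.6929 rad.
Bracket: h₀ sin ϕ sin δ + cos ϕ cos δ sin h₀ = 2.6929×0.99434×0.09585 + 0.10626×0.99540×0.43382 = 0.256654 + 0.045886 = 0.302540.
Q̄ = (S_0/π) × [bracket] = (1361/π) × 0.302540 = 131.1 W/m².

Q̄ ≈ 131 W/m²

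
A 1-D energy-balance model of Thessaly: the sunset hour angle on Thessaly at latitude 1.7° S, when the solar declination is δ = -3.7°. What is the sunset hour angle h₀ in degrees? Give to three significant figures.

h₀ = 90.1°

cos h₀ = −tan ϕ · tan δ = −tan(-1.7°) × tan(-3.700°) = -0.0019, so h₀ = 1.5727 rad = 90.11°.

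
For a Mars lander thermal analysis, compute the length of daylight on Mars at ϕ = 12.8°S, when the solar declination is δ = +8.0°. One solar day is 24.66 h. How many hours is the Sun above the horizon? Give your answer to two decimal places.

cos h₀ = −tan ϕ · tan δ = −tan(-12.8°) × tan(+8.000°) = 0.0319, so h₀ = 1.5389 rad = 88.17°.
Daylight = 2h₀/(2π) × 24.66 h = (1.5389/π) × 24.66 = 12.08 h.

12.08 h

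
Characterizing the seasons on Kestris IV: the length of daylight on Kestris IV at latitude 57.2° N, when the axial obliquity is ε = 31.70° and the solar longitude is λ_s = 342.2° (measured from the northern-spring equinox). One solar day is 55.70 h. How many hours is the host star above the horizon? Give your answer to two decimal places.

Solar declination: sin δ = sin ε · sin λ_s = sin 31.70° × sin 342.2° = -0.16063, so δ = -9.244°.
cos H₀ = −tan φ · tan δ = −tan(+57.2°) × tan(-9.244°) = 0.2525, so H₀ = 1.3155 rad = 75.37°.
Daylight = 2H₀/(2π) × 55.70 h = (1.3155/π) × 55.70 = 23.32 h.

23.32 h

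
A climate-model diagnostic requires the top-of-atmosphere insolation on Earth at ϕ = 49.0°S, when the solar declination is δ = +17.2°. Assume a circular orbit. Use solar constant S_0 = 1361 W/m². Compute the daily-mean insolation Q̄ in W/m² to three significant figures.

cos h₀ = −tan(-49.0°) tan(+17.200°) = 0.3561, h₀ = 1.2067 rad.
Bracket: h₀ sin ϕ sin δ + cos ϕ cos δ sin h₀ = 1.2067×-0.75471×0.29571 + 0.65606×0.95528×0.93445 = -0.269306 + 0.585639 = 0.316333.
Q̄ = (S_0/π) × [bracket] = (1361/π) × 0.316333 = 137.0 W/m².

Q̄ ≈ 137 W/m²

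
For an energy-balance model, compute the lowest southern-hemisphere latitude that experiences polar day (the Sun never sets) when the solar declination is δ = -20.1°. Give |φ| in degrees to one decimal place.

|φ| = 69.9°

Polar day requires cos H₀ = −tan φ tan δ ≤ −1, i.e. tan φ tan δ ≥ 1.
The boundary is |tan φ| · |tan δ| = 1, so |φ| = 90° − |δ| = 90° − 20.1° = 69.9° in the southern hemisphere.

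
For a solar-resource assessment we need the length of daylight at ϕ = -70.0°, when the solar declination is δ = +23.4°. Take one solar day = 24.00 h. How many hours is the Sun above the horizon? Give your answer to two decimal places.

cos h₀ = −tan ϕ · tan δ = 1.1889 ≥ 1, so the Sun never rises (polar night) and h₀ = 0.
Daylight = 2h₀/(2π) × 24.00 h = (0.0000/π) × 24.00 = 0.00 h.

0.00 h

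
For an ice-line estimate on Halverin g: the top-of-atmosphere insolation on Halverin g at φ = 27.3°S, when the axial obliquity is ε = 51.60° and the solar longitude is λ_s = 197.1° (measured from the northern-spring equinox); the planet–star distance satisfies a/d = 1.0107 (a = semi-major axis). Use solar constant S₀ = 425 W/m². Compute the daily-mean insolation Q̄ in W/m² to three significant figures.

Solar declination: sin δ = sin ε · sin λ_s = sin 51.60° × sin 197.1° = -0.23044, so δ = -13.323°.
cos H₀ = −tan(-27.3°) tan(-13.323°) = -0.1222, H₀ = 1.6933 rad.
Bracket: H₀ sin φ sin δ + cos φ cos δ sin H₀ = 1.6933×-0.45865×-0.23044 + 0.88862×0.97309×0.99250 = 0.178967 + 0.858222 = 1.037189.
Inverse-square distance factor (a/d)² = 1.0107² = 1.021514.
Q̄ = (S₀/π) × 1.021514 × [bracket] = (425/π) × 1.021514 × 1.037189 = 143.3 W/m².

Q̄ ≈ 143 W/m²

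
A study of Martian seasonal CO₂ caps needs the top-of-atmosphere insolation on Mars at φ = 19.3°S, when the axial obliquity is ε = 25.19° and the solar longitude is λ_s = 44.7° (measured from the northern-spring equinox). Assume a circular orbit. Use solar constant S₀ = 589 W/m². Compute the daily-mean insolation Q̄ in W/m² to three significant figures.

Q̄ ≈ 141 W/m²

Solar declination: sin δ = sin ε · sin λ_s = sin 25.19° × sin 44.7° = 0.29938, so δ = +17.420°.
cos H₀ = −tan(-19.3°) tan(+17.420°) = 0.1099, H₀ = 1.4607 rad.
Bracket: H₀ sin φ sin δ + cos φ cos δ sin H₀ = 1.4607×-0.33051×0.29938 + 0.94380×0.95413×0.99394 = -0.144533 + 0.895051 = 0.750518.
Q̄ = (S₀/π) × [bracket] = (589/π) × 0.750518 = 140.7 W/m².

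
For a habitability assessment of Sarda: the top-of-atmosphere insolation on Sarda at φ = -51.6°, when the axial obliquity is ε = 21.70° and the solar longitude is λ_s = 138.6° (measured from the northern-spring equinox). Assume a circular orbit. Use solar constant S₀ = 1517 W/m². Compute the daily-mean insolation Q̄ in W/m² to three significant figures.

Solar declination: sin δ = sin ε · sin λ_s = sin 21.70° × sin 138.6° = 0.24452, so δ = +14.153°.
cos H₀ = −tan(-51.6°) tan(+14.153°) = 0.3182, H₀ = 1.2470 rad.
Bracket: H₀ sin φ sin δ + cos φ cos δ sin H₀ = 1.2470×-0.78369×0.24452 + 0.62115×0.96964×0.94804 = -0.238960 + 0.570997 = 0.332037.
Q̄ = (S₀/π) × [bracket] = (1517/π) × 0.332037 = 160.3 W/m².

Q̄ ≈ 160 W/m²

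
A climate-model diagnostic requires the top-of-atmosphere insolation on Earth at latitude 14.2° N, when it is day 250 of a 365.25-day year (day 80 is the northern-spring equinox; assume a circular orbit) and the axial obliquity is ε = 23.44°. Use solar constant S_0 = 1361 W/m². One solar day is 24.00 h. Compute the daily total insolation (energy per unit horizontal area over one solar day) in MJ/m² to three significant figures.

Solar longitude: L_s = 360° × (250 − 80)/365.25 = 167.556°.
sin δ = sin 23.44° × sin 167.556° = 0.08571, so δ = +4.917°.
cos h₀ = −tan(+14.2°) tan(+4.917°) = -0.0218, h₀ = 1.5926 rad.
Bracket: h₀ sin ϕ sin δ + cos ϕ cos δ sin h₀ = 1.5926×0.24531×0.08571 + 0.96945×0.99632×0.99976 = 0.033485 + 0.965651 = 0.999136.
Q̄ = (S_0/π) × [bracket] = (1361/π) × 0.999136 = 432.85 W/m².
Daily total = Q̄ × 24.00 h × 3600 s/h = 432.85 × 24.00 × 3600 / 10⁶ = 37.40 MJ/m².

37.4 MJ/m²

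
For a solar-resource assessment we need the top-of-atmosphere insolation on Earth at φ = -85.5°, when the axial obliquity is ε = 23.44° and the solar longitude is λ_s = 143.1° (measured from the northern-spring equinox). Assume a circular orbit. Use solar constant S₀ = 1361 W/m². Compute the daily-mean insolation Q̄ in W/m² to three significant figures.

Solar declination: sin δ = sin ε · sin λ_s = sin 23.44° × sin 143.1° = 0.23884, so δ = +13.818°.
cos H₀ = −tan(-85.5°) tan(+13.818°) = 3.1252 ≥ 1 ⇒ polar night, H₀ = 0 and Q̄ = 0.

Q̄ ≈ 0.00 W/m²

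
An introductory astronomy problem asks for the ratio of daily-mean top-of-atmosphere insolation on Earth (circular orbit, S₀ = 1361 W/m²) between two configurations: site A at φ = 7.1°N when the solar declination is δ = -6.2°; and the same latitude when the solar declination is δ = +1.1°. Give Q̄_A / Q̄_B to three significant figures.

Q̄_A / Q̄_B ≈ 0.970

— Configuration A (φ=+7.1°):
cos H₀ = −tan(+7.1°) tan(-6.200°) = 0.0135, H₀ = 1.5573 rad.
Bracket: H₀ sin φ sin δ + cos φ cos δ sin H₀ = 1.5573×0.12360×-0.10800 + 0.99233×0.99415×0.99991 = -0.020788 + 0.986436 = 0.965648.
Q̄ = (S₀/π) × [bracket] = (1361/π) × 0.965648 = 418.34 W/m².
— Configuration B (φ=+7.1°):
cos H₀ = −tan(+7.1°) tan(+1.100°) = -0.0024, H₀ = 1.5732 rad.
Bracket: H₀ sin φ sin δ + cos φ cos δ sin H₀ = 1.5732×0.12360×0.01920 + 0.99233×0.99982×1.00000 = 0.003733 + 0.992151 = 0.995884.
Q̄ = (S₀/π) × [bracket] = (1361/π) × 0.995884 = 431.44 W/m².
Ratio Q̄_A / Q̄_B = 418.34 / 431.44 = 0.9696.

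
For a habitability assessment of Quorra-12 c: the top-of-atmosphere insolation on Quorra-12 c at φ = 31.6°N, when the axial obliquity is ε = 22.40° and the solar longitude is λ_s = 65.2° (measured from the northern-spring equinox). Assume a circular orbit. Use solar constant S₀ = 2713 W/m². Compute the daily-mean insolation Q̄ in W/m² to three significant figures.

Solar declination: sin δ = sin ε · sin λ_s = sin 22.40° × sin 65.2° = 0.34593, so δ = +20.238°.
cos H₀ = −tan(+31.6°) tan(+20.238°) = -0.2268, H₀ = 1.7996 rad.
Bracket: H₀ sin φ sin δ + cos φ cos δ sin H₀ = 1.7996×0.52399×0.34593 + 0.85173×0.93826×0.97394 = 0.326202 + 0.778318 = 1.104520.
Q̄ = (S₀/π) × [bracket] = (2713/π) × 1.104520 = 953.8 W/m².

Q̄ ≈ 954 W/m²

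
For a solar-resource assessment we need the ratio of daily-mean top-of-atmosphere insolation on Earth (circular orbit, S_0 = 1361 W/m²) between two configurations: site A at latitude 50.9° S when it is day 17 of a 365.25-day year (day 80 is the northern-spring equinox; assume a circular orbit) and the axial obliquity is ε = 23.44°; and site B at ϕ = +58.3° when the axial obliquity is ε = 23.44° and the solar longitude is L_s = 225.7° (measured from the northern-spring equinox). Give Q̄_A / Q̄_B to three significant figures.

— Configuration A (ϕ=-50.9°):
Solar longitude: L_s = 360° × (17 − 80)/365.25 = -62.094°, i.e. -62.094° + 360° = 297.906°.
sin δ = sin 23.44° × sin 297.906° = -0.35153, so δ = -20.581°.
cos h₀ = −tan(-50.9°) tan(-20.581°) = -0.4621, h₀ = 2.0511 rad.
Bracket: h₀ sin ϕ sin δ + cos ϕ cos δ sin h₀ = 2.0511×-0.77605×-0.35153 + 0.63068×0.93618×0.88685 = 0.559550 + 0.523623 = 1.083173.
Q̄ = (S_0/π) × [bracket] = (1361/π) × 1.083173 = 469.25 W/m².
— Configuration B (ϕ=+58.3°):
Solar declination: sin δ = sin ε · sin L_s = sin 23.44° × sin 225.7° = -0.28469, so δ = -16.541°.
cos h₀ = −tan(+58.3°) tan(-16.541°) = 0.4809, h₀ = 1.0692 rad.
Bracket: h₀ sin ϕ sin δ + cos ϕ cos δ sin h₀ = 1.0692×0.85081×-0.28469 + 0.52547×0.95862×0.87680 = -0.258979 + 0.441667 = 0.182688.
Q̄ = (S_0/π) × [bracket] = (1361/π) × 0.182688 = 79.144 W/m².
Ratio Q̄_A / Q̄_B = 469.25 / 79.144 = 5.929.

Q̄_A / Q̄_B ≈ 5.93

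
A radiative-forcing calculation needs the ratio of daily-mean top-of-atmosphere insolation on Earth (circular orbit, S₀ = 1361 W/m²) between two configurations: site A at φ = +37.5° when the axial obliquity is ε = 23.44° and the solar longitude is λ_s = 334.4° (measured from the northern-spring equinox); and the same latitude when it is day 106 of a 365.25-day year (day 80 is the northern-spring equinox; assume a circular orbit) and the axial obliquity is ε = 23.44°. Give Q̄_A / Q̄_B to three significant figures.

— Configuration A (φ=+37.5°):
Solar declination: sin δ = sin ε · sin λ_s = sin 23.44° × sin 334.4° = -0.17188, so δ = -9.897°.
cos H₀ = −tan(+37.5°) tan(-9.897°) = 0.1339, H₀ = 1.4365 rad.
Bracket: H₀ sin φ sin δ + cos φ cos δ sin H₀ = 1.4365×0.60876×-0.17188 + 0.79335×0.98512×0.99100 = -0.150306 + 0.774511 = 0.624205.
Q̄ = (S₀/π) × [bracket] = (1361/π) × 0.624205 = 270.42 W/m².
— Configuration B (φ=+37.5°):
Solar longitude: λ_s = 360° × (106 − 80)/365.25 = 25.626°.
sin δ = sin 23.44° × sin 25.626° = 0.17204, so δ = +9.907°.
cos H₀ = −tan(+37.5°) tan(+9.907°) = -0.1340, H₀ = 1.7052 rad.
Bracket: H₀ sin φ sin δ + cos φ cos δ sin H₀ = 1.7052×0.60876×0.17204 + 0.79335×0.98509×0.99098 = 0.178587 + 0.774472 = 0.953059.
Q̄ = (S₀/π) × [bracket] = (1361/π) × 0.953059 = 412.88 W/m².
Ratio Q̄_A / Q̄_B = 270.42 / 412.88 = 0.6550.

Q̄_A / Q̄_B ≈ 0.655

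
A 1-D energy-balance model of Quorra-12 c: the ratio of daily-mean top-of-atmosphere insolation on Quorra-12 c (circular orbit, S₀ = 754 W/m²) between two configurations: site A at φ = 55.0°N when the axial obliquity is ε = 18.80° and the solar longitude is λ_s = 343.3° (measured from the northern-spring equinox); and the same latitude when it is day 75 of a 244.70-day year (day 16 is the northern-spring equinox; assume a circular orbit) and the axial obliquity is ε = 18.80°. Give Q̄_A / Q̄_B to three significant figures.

— Configuration A (φ=+55.0°):
Solar declination: sin δ = sin ε · sin λ_s = sin 18.80° × sin 343.3° = -0.09261, so δ = -5.314°.
cos H₀ = −tan(+55.0°) tan(-5.314°) = 0.1328, H₀ = 1.4376 rad.
Bracket: H₀ sin φ sin δ + cos φ cos δ sin H₀ = 1.4376×0.81915×-0.09261 + 0.57358×0.99570×0.99114 = -0.109058 + 0.566054 = 0.456996.
Q̄ = (S₀/π) × [bracket] = (754/π) × 0.456996 = 109.68 W/m².
— Configuration B (φ=+55.0°):
Solar longitude: λ_s = 360° × (75 − 16)/244.70 = 86.800°.
sin δ = sin 18.80° × sin 86.800° = 0.32176, so δ = +18.770°.
cos H₀ = −tan(+55.0°) tan(+18.770°) = -0.4853, H₀ = 2.0775 rad.
Bracket: H₀ sin φ sin δ + cos φ cos δ sin H₀ = 2.0775×0.81915×0.32176 + 0.57358×0.94682×0.87433 = 0.547566 + 0.474829 = 1.022395.
Q̄ = (S₀/π) × [bracket] = (754/π) × 1.022395 = 245.38 W/m².
Ratio Q̄_A / Q̄_B = 109.68 / 245.38 = 0.4470.

Q̄_A / Q̄_B ≈ 0.447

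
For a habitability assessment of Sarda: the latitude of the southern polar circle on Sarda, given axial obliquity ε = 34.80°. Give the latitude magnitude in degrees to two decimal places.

55.20°

The polar circle is the lowest latitude that experiences at least one full rotation of continuous darkness at the northern-summer solstice; it lies at |φ| = 90° − ε = 90° − 34.80° = 55.20°.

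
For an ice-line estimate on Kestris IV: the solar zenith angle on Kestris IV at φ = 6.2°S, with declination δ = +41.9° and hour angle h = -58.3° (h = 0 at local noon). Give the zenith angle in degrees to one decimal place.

cos θ_z = sin φ sin δ + cos φ cos δ cos h = -0.072125 + 0.388827 = 0.316702.
θ_z = arccos(0.316702) = 71.5°.

θ_z = 71.5°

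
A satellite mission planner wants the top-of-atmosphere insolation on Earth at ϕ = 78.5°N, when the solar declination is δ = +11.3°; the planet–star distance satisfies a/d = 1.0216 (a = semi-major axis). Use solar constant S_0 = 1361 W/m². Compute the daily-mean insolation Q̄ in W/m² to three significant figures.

cos h₀ = −tan(+78.5°) tan(+11.300°) = -0.9821, h₀ = 2.9523 rad.
Bracket: h₀ sin ϕ sin δ + cos ϕ cos δ sin h₀ = 2.9523×0.97992×0.19595 + 0.19937×0.98061×0.18812 = 0.566887 + 0.036778 = 0.603665.
Inverse-square distance factor (a/d)² = 1.0216² = 1.043667.
Q̄ = (S_0/π) × 1.043667 × [bracket] = (1361/π) × 1.043667 × 0.603665 = 272.9 W/m².

Q̄ ≈ 273 W/m²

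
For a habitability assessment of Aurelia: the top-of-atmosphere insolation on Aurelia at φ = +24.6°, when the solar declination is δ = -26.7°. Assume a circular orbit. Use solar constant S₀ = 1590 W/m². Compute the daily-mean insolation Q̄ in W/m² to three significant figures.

cos H₀ = −tan(+24.6°) tan(-26.700°) = 0.2303, H₀ = 1.3384 rad.
Bracket: H₀ sin φ sin δ + cos φ cos δ sin H₀ = 1.3384×0.41628×-0.44932 + 0.90924×0.89337×0.97313 = -0.250338 + 0.790462 = 0.540124.
Q̄ = (S₀/π) × [bracket] = (1590/π) × 0.540124 = 273.4 W/m².

Q̄ ≈ 273 W/m²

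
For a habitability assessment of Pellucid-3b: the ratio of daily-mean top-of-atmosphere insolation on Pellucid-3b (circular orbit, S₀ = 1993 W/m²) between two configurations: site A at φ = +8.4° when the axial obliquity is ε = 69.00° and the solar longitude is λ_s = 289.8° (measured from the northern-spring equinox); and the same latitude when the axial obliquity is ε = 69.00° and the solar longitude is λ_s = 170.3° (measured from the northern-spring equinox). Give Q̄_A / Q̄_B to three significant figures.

— Configuration A (φ=+8.4°):
Solar declination: sin δ = sin ε · sin λ_s = sin 69.00° × sin 289.8° = -0.87839, so δ = -61.449°.
cos H₀ = −tan(+8.4°) tan(-61.449°) = 0.2714, H₀ = 1.2960 rad.
Bracket: H₀ sin φ sin δ + cos φ cos δ sin H₀ = 1.2960×0.14608×-0.87839 + 0.98927×0.47795×0.96247 = -0.166297 + 0.455077 = 0.288780.
Q̄ = (S₀/π) × [bracket] = (1993/π) × 0.288780 = 183.20 W/m².
— Configuration B (φ=+8.4°):
Solar declination: sin δ = sin ε · sin λ_s = sin 69.00° × sin 170.3° = 0.15730, so δ = +9.050°.
cos H₀ = −tan(+8.4°) tan(+9.050°) = -0.0235, H₀ = 1.5943 rad.
Bracket: H₀ sin φ sin δ + cos φ cos δ sin H₀ = 1.5943×0.14608×0.15730 + 0.98927×0.98755×0.99972 = 0.036634 + 0.976680 = 1.013314.
Q̄ = (S₀/π) × [bracket] = (1993/π) × 1.013314 = 642.84 W/m².
Ratio Q̄_A / Q̄_B = 183.20 / 642.84 = 0.2850.

Q̄_A / Q̄_B ≈ 0.285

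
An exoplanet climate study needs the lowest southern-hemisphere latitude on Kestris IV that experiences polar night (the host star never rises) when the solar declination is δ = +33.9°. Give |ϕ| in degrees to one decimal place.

|ϕ| = 56.1°

Polar night requires cos h₀ = −tan ϕ tan δ ≥ 1, i.e. tan ϕ tan δ ≤ −1.
The boundary is |tan ϕ| · |tan δ| = 1, so |ϕ| = 90° − |δ| = 90° − 33.9° = 56.1° in the southern hemisphere.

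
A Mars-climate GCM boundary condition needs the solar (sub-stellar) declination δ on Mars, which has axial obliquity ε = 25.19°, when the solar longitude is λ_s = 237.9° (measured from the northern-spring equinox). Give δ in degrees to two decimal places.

sin δ = sin ε · sin λ_s = sin 25.19° × sin 237.9° = -0.360553.
δ = arcsin(-0.360553) = -21.13°.

δ = -21.13°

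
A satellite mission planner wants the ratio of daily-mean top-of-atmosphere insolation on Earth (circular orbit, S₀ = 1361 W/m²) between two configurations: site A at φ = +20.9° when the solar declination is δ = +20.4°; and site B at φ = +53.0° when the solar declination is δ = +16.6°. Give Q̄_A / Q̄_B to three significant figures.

— Configuration A (φ=+20.9°):
cos H₀ = −tan(+20.9°) tan(+20.400°) = -0.1420, H₀ = 1.7133 rad.
Bracket: H₀ sin φ sin δ + cos φ cos δ sin H₀ = 1.7133×0.35674×0.34857 + 0.93420×0.93728×0.98986 = 0.213047 + 0.866728 = 1.079775.
Q̄ = (S₀/π) × [bracket] = (1361/π) × 1.079775 = 467.78 W/m².
— Configuration B (φ=+53.0°):
cos H₀ = −tan(+53.0°) tan(+16.600°) = -0.3956, H₀ = 1.9775 rad.
Bracket: H₀ sin φ sin δ + cos φ cos δ sin H₀ = 1.9775×0.79864×0.28569 + 0.60182×0.95832×0.91842 = 0.451193 + 0.529686 = 0.980879.
Q̄ = (S₀/π) × [bracket] = (1361/π) × 0.980879 = 424.94 W/m².
Ratio Q̄_A / Q̄_B = 467.78 / 424.94 = 1.101.

Q̄_A / Q̄_B ≈ 1.10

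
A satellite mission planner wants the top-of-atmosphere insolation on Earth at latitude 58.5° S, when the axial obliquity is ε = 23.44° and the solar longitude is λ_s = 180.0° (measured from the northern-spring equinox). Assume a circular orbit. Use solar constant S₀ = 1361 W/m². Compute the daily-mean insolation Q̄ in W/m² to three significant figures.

Solar declination: sin δ = sin ε · sin λ_s = sin 23.44° × sin 180.0° = 0.00000, so δ = +0.000°.
cos H₀ = −tan(-58.5°) tan(+0.000°) = 0.0000, H₀ = 1.5708 rad.
Bracket: H₀ sin φ sin δ + cos φ cos δ sin H₀ = 1.5708×-0.85264×0.00000 + 0.52250×1.00000×1.00000 = -0.000000 + 0.522500 = 0.522500.
Q̄ = (S₀/π) × [bracket] = (1361/π) × 0.522500 = 226.4 W/m².

Q̄ ≈ 226 W/m²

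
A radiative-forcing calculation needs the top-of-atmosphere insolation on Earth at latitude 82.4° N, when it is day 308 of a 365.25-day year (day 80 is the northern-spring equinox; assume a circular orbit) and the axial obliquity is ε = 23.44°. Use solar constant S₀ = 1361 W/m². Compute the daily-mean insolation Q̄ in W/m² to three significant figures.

Solar longitude: λ_s = 360° × (308 − 80)/365.25 = 224.723°.
sin δ = sin 23.44° × sin 224.723° = -0.27991, so δ = -16.255°.
cos H₀ = −tan(+82.4°) tan(-16.255°) = 2.1852 ≥ 1 ⇒ polar night, H₀ = 0 and Q̄ = 0.

Q̄ ≈ 0.00 W/m²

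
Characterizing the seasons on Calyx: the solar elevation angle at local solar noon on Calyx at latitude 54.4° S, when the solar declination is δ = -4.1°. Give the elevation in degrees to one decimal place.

39.7°

At local noon the hour angle is zero, so the zenith angle equals |ϕ − δ| = |-54.4° − (-4.100°)| = 50.300°.
Elevation = 90° − 50.300° = 39.7°.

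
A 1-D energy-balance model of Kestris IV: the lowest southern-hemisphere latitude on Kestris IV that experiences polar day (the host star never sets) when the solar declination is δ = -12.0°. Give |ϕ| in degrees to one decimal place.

|ϕ| = 78.0°

Polar day requires cos h₀ = −tan ϕ tan δ ≤ −1, i.e. tan ϕ tan δ ≥ 1.
The boundary is |tan ϕ| · |tan δ| = 1, so |ϕ| = 90° − |δ| = 90° − 12.0° = 78.0° in the southern hemisphere.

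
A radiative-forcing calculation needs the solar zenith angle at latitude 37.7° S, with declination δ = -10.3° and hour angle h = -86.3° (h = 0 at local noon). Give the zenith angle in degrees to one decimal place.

cos θ_z = sin ϕ sin δ + cos ϕ cos δ cos h = 0.109342 + 0.050237 = 0.159579.
θ_z = arccos(0.159579) = 80.8°.

θ_z = 80.8°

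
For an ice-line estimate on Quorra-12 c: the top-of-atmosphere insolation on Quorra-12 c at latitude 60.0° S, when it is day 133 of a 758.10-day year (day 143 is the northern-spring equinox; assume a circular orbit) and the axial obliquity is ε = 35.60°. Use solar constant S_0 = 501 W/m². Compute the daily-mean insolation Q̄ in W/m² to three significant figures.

Solar longitude: L_s = 360° × (133 − 143)/758.10 = -4.749°, i.e. -4.749° + 360° = 355.251°.
sin δ = sin 35.60° × sin 355.251° = -0.04819, so δ = -2.762°.
cos h₀ = −tan(-60.0°) tan(-2.762°) = -0.0836, h₀ = 1.6545 rad.
Bracket: h₀ sin ϕ sin δ + cos ϕ cos δ sin h₀ = 1.6545×-0.86603×-0.04819 + 0.50000×0.99884×0.99650 = 0.069049 + 0.497672 = 0.566721.
Q̄ = (S_0/π) × [bracket] = (501/π) × 0.566721 = 90.38 W/m².

Q̄ ≈ 90.4 W/m²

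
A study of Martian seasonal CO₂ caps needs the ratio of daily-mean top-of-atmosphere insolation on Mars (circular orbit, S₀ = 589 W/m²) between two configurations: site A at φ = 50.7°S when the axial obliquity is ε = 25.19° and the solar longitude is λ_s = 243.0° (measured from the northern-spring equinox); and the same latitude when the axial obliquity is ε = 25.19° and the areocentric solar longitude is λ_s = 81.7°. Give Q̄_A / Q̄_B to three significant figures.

Q̄_A / Q̄_B ≈ 7.11

— Configuration A (φ=-50.7°):
Solar declination: sin δ = sin ε · sin λ_s = sin 25.19° × sin 243.0° = -0.37923, so δ = -22.286°.
cos H₀ = −tan(-50.7°) tan(-22.286°) = -0.5007, H₀ = 2.0952 rad.
Bracket: H₀ sin φ sin δ + cos φ cos δ sin H₀ = 2.0952×-0.77384×-0.37923 + 0.63338×0.92530×0.86560 = 0.614864 + 0.507299 = 1.122163.
Q̄ = (S₀/π) × [bracket] = (589/π) × 1.122163 = 210.39 W/m².
— Configuration B (φ=-50.7°):
sin δ = sin 25.19° × sin 81.7° = 0.42116, so δ = +24.908°.
cos H₀ = −tan(-50.7°) tan(+24.908°) = 0.5673, H₀ = 0.9675 rad.
Bracket: H₀ sin φ sin δ + cos φ cos δ sin H₀ = 0.9675×-0.77384×0.42116 + 0.63338×0.90698×0.82349 = -0.315318 + 0.473065 = 0.157747.
Q̄ = (S₀/π) × [bracket] = (589/π) × 0.157747 = 29.575 W/m².
Ratio Q̄_A / Q̄_B = 210.39 / 29.575 = 7.114.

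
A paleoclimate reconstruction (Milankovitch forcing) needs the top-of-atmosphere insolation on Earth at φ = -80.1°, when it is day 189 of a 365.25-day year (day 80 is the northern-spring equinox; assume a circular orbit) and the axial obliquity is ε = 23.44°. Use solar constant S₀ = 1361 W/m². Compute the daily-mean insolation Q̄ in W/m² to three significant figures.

Q̄ ≈ 0.00 W/m²

Solar longitude: λ_s = 360° × (189 − 80)/365.25 = 107.433°.
sin δ = sin 23.44° × sin 107.433° = 0.37952, so δ = +22.304°.
cos H₀ = −tan(-80.1°) tan(+22.304°) = 2.3504 ≥ 1 ⇒ polar night, H₀ = 0 and Q̄ = 0.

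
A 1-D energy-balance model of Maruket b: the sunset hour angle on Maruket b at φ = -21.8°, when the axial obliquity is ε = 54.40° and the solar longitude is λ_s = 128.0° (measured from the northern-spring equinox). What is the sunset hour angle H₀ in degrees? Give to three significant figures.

H₀ = 70.5°

Solar declination: sin δ = sin ε · sin λ_s = sin 54.40° × sin 128.0° = 0.64073, so δ = +39.846°.
cos H₀ = −tan φ · tan δ = −tan(-21.8°) × tan(+39.846°) = 0.3338, so H₀ = 1.2305 rad = 70.50°.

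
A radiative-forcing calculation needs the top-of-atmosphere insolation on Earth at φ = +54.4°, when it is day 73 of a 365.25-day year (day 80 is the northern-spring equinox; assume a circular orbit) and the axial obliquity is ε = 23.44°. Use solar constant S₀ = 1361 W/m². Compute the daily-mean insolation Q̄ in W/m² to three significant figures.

Solar longitude: λ_s = 360° × (73 − 80)/365.25 = -6.899°, i.e. -6.899° + 360° = 353.101°.
sin δ = sin 23.44° × sin 353.101° = -0.04778, so δ = -2.739°.
cos H₀ = −tan(+54.4°) tan(-2.739°) = 0.0668, H₀ = 1.5039 rad.
Bracket: H₀ sin φ sin δ + cos φ cos δ sin H₀ = 1.5039×0.81310×-0.04778 + 0.58212×0.99886×0.99776 = -0.058426 + 0.580154 = 0.521728.
Q̄ = (S₀/π) × [bracket] = (1361/π) × 0.521728 = 226.0 W/m².

Q̄ ≈ 226 W/m²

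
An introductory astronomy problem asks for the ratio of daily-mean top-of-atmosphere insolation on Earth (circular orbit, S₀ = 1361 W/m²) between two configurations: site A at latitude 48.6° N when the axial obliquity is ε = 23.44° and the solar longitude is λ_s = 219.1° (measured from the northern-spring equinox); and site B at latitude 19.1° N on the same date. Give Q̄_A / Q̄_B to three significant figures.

— Configuration A (φ=+48.6°):
Solar declination: sin δ = sin ε · sin λ_s = sin 23.44° × sin 219.1° = -0.25088, so δ = -14.529°.
cos H₀ = −tan(+48.6°) tan(-14.529°) = 0.2940, H₀ = 1.2724 rad.
Bracket: H₀ sin φ sin δ + cos φ cos δ sin H₀ = 1.2724×0.75011×-0.25088 + 0.66131×0.96802×0.95582 = -0.239450 + 0.611879 = 0.372429.
Q̄ = (S₀/π) × [bracket] = (1361/π) × 0.372429 = 161.34 W/m².
— Configuration B (φ=+19.1°):
cos H₀ = −tan(+19.1°) tan(-14.529°) = 0.0897, H₀ = 1.4809 rad.
Bracket: H₀ sin φ sin δ + cos φ cos δ sin H₀ = 1.4809×0.32722×-0.25088 + 0.94495×0.96802×0.99596 = -0.121571 + 0.911035 = 0.789464.
Q̄ = (S₀/π) × [bracket] = (1361/π) × 0.789464 = 342.01 W/m².
Ratio Q̄_A / Q̄_B = 161.34 / 342.01 = 0.4717.

Q̄_A / Q̄_B ≈ 0.472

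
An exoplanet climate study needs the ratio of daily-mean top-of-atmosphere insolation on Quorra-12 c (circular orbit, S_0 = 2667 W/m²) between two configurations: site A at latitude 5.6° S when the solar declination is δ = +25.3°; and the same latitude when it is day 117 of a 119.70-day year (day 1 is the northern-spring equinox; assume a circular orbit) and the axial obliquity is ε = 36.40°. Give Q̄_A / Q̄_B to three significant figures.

— Configuration A (ϕ=-5.6°):
cos h₀ = −tan(-5.6°) tan(+25.300°) = 0.0463, h₀ = 1.5244 rad.
Bracket: h₀ sin ϕ sin δ + cos ϕ cos δ sin h₀ = 1.5244×-0.09758×0.42736 + 0.99523×0.90408×0.99893 = -0.063570 + 0.898805 = 0.835235.
Q̄ = (S_0/π) × [bracket] = (2667/π) × 0.835235 = 709.06 W/m².
— Configuration B (ϕ=-5.6°):
Solar longitude: L_s = 360° × (117 − 1)/119.70 = 348.872°.
sin δ = sin 36.40° × sin 348.872° = -0.11453, so δ = -6.576°.
cos h₀ = −tan(-5.6°) tan(-6.576°) = -0.0113, h₀ = 1.5821 rad.
Bracket: h₀ sin ϕ sin δ + cos ϕ cos δ sin h₀ = 1.5821×-0.09758×-0.11453 + 0.99523×0.99342×0.99994 = 0.017681 + 0.988622 = 1.006303.
Q̄ = (S_0/π) × [bracket] = (2667/π) × 1.006303 = 854.28 W/m².
Ratio Q̄_A / Q̄_B = 709.06 / 854.28 = 0.8300.

Q̄_A / Q̄_B ≈ 0.830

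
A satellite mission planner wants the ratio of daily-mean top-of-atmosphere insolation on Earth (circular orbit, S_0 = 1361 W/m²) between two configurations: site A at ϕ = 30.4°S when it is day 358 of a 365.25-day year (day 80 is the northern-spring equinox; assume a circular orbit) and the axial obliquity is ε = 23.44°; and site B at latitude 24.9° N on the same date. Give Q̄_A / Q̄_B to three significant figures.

— Configuration A (ϕ=-30.4°):
Solar longitude: L_s = 360° × (358 − 80)/365.25 = 274.004°.
sin δ = sin 23.44° × sin 274.004° = -0.39682, so δ = -23.379°.
cos h₀ = −tan(-30.4°) tan(-23.379°) = -0.2536, h₀ = 1.8272 rad.
Bracket: h₀ sin ϕ sin δ + cos ϕ cos δ sin h₀ = 1.8272×-0.50603×-0.39682 + 0.86251×0.91790×0.96730 = 0.366907 + 0.765809 = 1.132716.
Q̄ = (S_0/π) × [bracket] = (1361/π) × 1.132716 = 490.71 W/m².
— Configuration B (ϕ=+24.9°):
cos h₀ = −tan(+24.9°) tan(-23.379°) = 0.2007, h₀ = 1.3688 rad.
Bracket: h₀ sin ϕ sin δ + cos ϕ cos δ sin h₀ = 1.3688×0.42104×-0.39682 + 0.90704×0.91790×0.97966 = -0.228695 + 0.815638 = 0.586943.
Q̄ = (S_0/π) × [bracket] = (1361/π) × 0.586943 = 254.28 W/m².
Ratio Q̄_A / Q̄_B = 490.71 / 254.28 = 1.930.

Q̄_A / Q̄_B ≈ 1.93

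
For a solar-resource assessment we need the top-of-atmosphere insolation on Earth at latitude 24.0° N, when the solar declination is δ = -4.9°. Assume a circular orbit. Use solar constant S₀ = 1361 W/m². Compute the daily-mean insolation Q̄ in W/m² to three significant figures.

cos H₀ = −tan(+24.0°) tan(-4.900°) = 0.0382, H₀ = 1.5326 rad.
Bracket: H₀ sin φ sin δ + cos φ cos δ sin H₀ = 1.5326×0.40674×-0.08542 + 0.91355×0.99635×0.99927 = -0.053248 + 0.909551 = 0.856303.
Q̄ = (S₀/π) × [bracket] = (1361/π) × 0.856303 = 371.0 W/m².

Q̄ ≈ 371 W/m²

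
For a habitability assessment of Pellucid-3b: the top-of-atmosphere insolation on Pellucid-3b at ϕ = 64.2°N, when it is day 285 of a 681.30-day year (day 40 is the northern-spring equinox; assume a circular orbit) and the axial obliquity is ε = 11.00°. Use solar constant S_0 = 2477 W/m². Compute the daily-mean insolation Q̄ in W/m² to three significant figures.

Solar longitude: L_s = 360° × (285 − 40)/681.30 = 129.458°.
sin δ = sin 11.00° × sin 129.458° = 0.14732, so δ = +8.472°.
cos h₀ = −tan(+64.2°) tan(+8.472°) = -0.3081, h₀ = 1.8840 rad.
Bracket: h₀ sin ϕ sin δ + cos ϕ cos δ sin h₀ = 1.8840×0.90032×0.14732 + 0.43523×0.98909×0.95135 = 0.249885 + 0.409539 = 0.659424.
Q̄ = (S_0/π) × [bracket] = (2477/π) × 0.659424 = 519.9 W/m².

Q̄ ≈ 520 W/m²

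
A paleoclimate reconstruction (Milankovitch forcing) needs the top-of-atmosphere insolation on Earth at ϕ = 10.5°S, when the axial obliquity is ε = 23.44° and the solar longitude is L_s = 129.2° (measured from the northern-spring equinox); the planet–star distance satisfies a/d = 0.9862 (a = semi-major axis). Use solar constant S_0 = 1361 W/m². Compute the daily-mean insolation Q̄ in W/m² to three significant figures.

Q̄ ≈ 358 W/m²

Solar declination: sin δ = sin ε · sin L_s = sin 23.44° × sin 129.2° = 0.30826, so δ = +17.955°.
cos h₀ = −tan(-10.5°) tan(+17.955°) = 0.0601, h₀ = 1.5107 rad.
Bracket: h₀ sin ϕ sin δ + cos ϕ cos δ sin h₀ = 1.5107×-0.18224×0.30826 + 0.98325×0.95130×0.99819 = -0.084867 + 0.933673 = 0.848806.
Inverse-square distance factor (a/d)² = 0.9862² = 0.972590.
Q̄ = (S_0/π) × 0.972590 × [bracket] = (1361/π) × 0.972590 × 0.848806 = 357.6 W/m².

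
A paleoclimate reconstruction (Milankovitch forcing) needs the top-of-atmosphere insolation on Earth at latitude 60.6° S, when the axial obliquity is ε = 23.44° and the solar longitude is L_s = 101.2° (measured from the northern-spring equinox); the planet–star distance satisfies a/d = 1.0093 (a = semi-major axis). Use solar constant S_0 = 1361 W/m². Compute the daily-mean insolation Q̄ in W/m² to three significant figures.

Q̄ ≈ 23.5 W/m²

Solar declination: sin δ = sin ε · sin L_s = sin 23.44° × sin 101.2° = 0.39021, so δ = +22.968°.
cos h₀ = −tan(-60.6°) tan(+22.968°) = 0.7521, h₀ = 0.7195 rad.
Bracket: h₀ sin ϕ sin δ + cos ϕ cos δ sin h₀ = 0.7195×-0.87121×0.39021 + 0.49090×0.92072×0.65900 = -0.244598 + 0.297856 = 0.053258.
Inverse-square distance factor (a/d)² = 1.0093² = 1.018686.
Q̄ = (S_0/π) × 1.018686 × [bracket] = (1361/π) × 1.018686 × 0.053258 = 23.50 W/m².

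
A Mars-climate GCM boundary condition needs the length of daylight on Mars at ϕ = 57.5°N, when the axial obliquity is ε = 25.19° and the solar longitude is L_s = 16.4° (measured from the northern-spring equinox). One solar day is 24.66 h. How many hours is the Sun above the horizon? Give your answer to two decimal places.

13.83 h

Solar declination: sin δ = sin ε · sin L_s = sin 25.19° × sin 16.4° = 0.12017, so δ = +6.902°.
cos h₀ = −tan ϕ · tan δ = −tan(+57.5°) × tan(+6.902°) = -0.1900, so h₀ = 1.7620 rad = 100.95°.
Daylight = 2h₀/(2π) × 24.66 h = (1.7620/π) × 24.66 = 13.83 h.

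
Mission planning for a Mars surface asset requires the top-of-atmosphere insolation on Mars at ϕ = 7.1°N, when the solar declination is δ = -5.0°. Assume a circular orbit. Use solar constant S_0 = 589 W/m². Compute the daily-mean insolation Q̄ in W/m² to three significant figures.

cos h₀ = −tan(+7.1°) tan(-5.000°) = 0.0109, h₀ = 1.5599 rad.
Bracket: h₀ sin ϕ sin δ + cos ϕ cos δ sin h₀ = 1.5599×0.12360×-0.08716 + 0.99233×0.99619×0.99994 = -0.016805 + 0.988490 = 0.971685.
Q̄ = (S_0/π) × [bracket] = (589/π) × 0.971685 = 182.2 W/m².

Q̄ ≈ 182 W/m²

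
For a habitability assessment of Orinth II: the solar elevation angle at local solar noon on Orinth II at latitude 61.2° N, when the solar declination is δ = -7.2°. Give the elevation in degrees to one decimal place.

At local noon the hour angle is zero, so the zenith angle equals |φ − δ| = |+61.2° − (-7.200°)| = 68.400°.
Elevation = 90° − 68.400° = 21.6°.

21.6°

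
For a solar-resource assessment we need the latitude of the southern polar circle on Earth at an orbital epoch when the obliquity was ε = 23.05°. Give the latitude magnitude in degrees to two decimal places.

66.95°

The polar circle is the lowest latitude that experiences at least one full rotation of continuous darkness at the northern-summer solstice; it lies at |φ| = 90° − ε = 90° − 23.05° = 66.95°.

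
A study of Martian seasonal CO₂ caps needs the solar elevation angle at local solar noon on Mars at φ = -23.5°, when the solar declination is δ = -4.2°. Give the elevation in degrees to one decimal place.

70.7°

At local noon the hour angle is zero, so the zenith angle equals |φ − δ| = |-23.5° − (-4.200°)| = 19.300°.
Elevation = 90° − 19.300° = 70.7°.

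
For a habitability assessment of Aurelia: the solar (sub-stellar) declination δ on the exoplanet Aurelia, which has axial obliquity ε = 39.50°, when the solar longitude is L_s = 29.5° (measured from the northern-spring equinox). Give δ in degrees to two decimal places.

δ = +18.25°

sin δ = sin ε · sin L_s = sin 39.50° × sin 29.5° = 0.313220.
δ = arcsin(0.313220) = +18.25°.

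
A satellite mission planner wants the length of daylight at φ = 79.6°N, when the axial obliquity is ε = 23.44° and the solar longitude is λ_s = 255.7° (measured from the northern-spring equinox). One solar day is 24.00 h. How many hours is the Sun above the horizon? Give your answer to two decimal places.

0.00 h

Solar declination: sin δ = sin ε · sin λ_s = sin 23.44° × sin 255.7° = -0.38546, so δ = -22.673°.
cos H₀ = −tan φ · tan δ = 2.2761 ≥ 1, so the Sun never rises (polar night) and H₀ = 0.
Daylight = 2H₀/(2π) × 24.00 h = (0.0000/π) × 24.00 = 0.00 h.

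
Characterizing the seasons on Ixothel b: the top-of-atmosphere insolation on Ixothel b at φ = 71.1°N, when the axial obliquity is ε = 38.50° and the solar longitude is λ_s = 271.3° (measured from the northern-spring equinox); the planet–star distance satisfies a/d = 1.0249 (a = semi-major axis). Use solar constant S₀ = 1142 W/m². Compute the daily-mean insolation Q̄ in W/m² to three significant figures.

Solar declination: sin δ = sin ε · sin λ_s = sin 38.50° × sin 271.3° = -0.62235, so δ = -38.488°.
cos H₀ = −tan(+71.1°) tan(-38.488°) = 2.3223 ≥ 1 ⇒ polar night, H₀ = 0 and Q̄ = 0.
Inverse-square distance factor (a/d)² = 1.0249² = 1.050420.

Q̄ ≈ 0.00 W/m²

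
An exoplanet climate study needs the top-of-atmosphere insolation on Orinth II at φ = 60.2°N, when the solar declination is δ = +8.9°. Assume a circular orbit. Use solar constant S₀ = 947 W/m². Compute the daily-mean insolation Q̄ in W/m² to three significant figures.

Q̄ ≈ 217 W/m²

cos H₀ = −tan(+60.2°) tan(+8.900°) = -0.2734, H₀ = 1.8478 rad.
Bracket: H₀ sin φ sin δ + cos φ cos δ sin H₀ = 1.8478×0.86777×0.15471 + 0.49697×0.98796×0.96189 = 0.248072 + 0.472275 = 0.720347.
Q̄ = (S₀/π) × [bracket] = (947/π) × 0.720347 = 217.1 W/m².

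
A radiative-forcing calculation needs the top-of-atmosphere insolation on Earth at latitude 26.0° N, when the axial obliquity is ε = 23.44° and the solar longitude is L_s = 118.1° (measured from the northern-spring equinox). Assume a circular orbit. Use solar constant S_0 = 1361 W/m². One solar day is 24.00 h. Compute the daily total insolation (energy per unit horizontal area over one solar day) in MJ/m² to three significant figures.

Solar declination: sin δ = sin ε · sin L_s = sin 23.44° × sin 118.1° = 0.35090, so δ = +20.542°.
cos h₀ = −tan(+26.0°) tan(+20.542°) = -0.1828, h₀ = 1.7546 rad.
Bracket: h₀ sin ϕ sin δ + cos ϕ cos δ sin h₀ = 1.7546×0.43837×0.35090 + 0.89879×0.93641×0.98316 = 0.269900 + 0.827463 = 1.097363.
Q̄ = (S_0/π) × [bracket] = (1361/π) × 1.097363 = 475.40 W/m².
Daily total = Q̄ × 24.00 h × 3600 s/h = 475.40 × 24.00 × 3600 / 10⁶ = 41.07 MJ/m².

41.1 MJ/m²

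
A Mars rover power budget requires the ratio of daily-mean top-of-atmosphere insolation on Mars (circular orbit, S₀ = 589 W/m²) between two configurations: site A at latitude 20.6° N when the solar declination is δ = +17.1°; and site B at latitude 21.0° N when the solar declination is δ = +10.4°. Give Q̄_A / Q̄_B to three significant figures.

Q̄_A / Q̄_B ≈ 1.04

— Configuration A (φ=+20.6°):
cos H₀ = −tan(+20.6°) tan(+17.100°) = -0.1156, H₀ = 1.6867 rad.
Bracket: H₀ sin φ sin δ + cos φ cos δ sin H₀ = 1.6867×0.35184×0.29404 + 0.93606×0.95579×0.99329 = 0.174498 + 0.888674 = 1.063172.
Q̄ = (S₀/π) × [bracket] = (589/π) × 1.063172 = 199.33 W/m².
— Configuration B (φ=+21.0°):
cos H₀ = −tan(+21.0°) tan(+10.400°) = -0.0705, H₀ = 1.6413 rad.
Bracket: H₀ sin φ sin δ + cos φ cos δ sin H₀ = 1.6413×0.35837×0.18052 + 0.93358×0.98357×0.99752 = 0.106181 + 0.915964 = 1.022145.
Q̄ = (S₀/π) × [bracket] = (589/π) × 1.022145 = 191.64 W/m².
Ratio Q̄_A / Q̄_B = 199.33 / 191.64 = 1.040.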